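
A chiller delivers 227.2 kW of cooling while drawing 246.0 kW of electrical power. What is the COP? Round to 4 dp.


COP = 227.2 / 246.0 = 0.9236

0.9236


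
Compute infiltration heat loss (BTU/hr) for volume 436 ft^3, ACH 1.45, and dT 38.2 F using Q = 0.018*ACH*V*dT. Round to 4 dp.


Q = 0.018 * 1.45 * 436 * 38.2 = 434.7007 BTU/hr

434.7007 BTU/hr


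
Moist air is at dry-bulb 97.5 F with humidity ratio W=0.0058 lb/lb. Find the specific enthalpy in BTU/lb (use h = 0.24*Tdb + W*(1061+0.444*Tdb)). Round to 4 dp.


h = 0.24*97.5 + 0.0058*(1061+0.444*97.5) = 29.8049 BTU/lb

29.8049 BTU/lb


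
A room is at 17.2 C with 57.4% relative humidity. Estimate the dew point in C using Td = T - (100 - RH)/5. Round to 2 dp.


Td = 17.2 - (100-57.4)/5 = 8.68 C

8.68 C


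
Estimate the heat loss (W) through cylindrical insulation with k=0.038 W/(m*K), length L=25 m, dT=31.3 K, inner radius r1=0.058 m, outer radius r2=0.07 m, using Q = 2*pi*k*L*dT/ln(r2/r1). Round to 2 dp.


Q = 2*pi*0.038*25*31.3/ln(0.07/0.058) = 993.50 W

993.50 W


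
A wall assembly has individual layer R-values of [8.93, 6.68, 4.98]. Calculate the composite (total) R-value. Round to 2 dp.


R_total = 8.93 + 6.68 + 4.98 = 20.59

20.59


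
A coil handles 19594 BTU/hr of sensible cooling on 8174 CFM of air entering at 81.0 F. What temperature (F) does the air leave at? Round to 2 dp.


dT = 19594/(1.08*8174) = 2.2195
T_leave = 81.0 - 2.2195 = 78.78 F

78.78 F


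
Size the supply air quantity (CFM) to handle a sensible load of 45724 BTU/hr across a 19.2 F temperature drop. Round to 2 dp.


CFM = 45724 / (1.08 * 19.2) = 2205.05

2205.05 CFM


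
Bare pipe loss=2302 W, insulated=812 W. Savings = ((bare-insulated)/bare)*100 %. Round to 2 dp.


Savings = ((2302-812)/2302)*100 = 64.73 %

64.73 %


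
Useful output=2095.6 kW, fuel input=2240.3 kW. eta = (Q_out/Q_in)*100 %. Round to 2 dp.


eta = (2095.6/2240.3)*100 = 93.54 %

93.54 %


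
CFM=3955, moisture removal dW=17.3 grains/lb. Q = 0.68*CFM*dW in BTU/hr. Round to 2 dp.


Q = 0.68 * 3955 * 17.3 = 46526.62 BTU/hr

46526.62 BTU/hr


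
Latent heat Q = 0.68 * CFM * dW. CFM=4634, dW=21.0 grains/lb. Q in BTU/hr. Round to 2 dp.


Q = 0.68 * 4634 * 21.0 = 66173.52 BTU/hr

66173.52 BTU/hr


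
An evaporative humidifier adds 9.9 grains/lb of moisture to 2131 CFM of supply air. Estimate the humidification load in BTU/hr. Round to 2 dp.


Q = 0.68 * 2131 * 9.9 = 14345.89 BTU/hr

14345.89 BTU/hr


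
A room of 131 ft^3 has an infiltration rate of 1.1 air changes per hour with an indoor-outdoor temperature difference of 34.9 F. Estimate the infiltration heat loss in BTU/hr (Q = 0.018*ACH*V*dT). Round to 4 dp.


Q = 0.018 * 1.1 * 131 * 34.9 = 90.5236 BTU/hr

90.5236 BTU/hr


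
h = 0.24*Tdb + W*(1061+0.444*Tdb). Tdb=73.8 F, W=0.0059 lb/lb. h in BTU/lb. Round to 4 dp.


h = 0.24*73.8 + 0.0059*(1061+0.444*73.8) = 24.1652 BTU/lb

24.1652 BTU/lb


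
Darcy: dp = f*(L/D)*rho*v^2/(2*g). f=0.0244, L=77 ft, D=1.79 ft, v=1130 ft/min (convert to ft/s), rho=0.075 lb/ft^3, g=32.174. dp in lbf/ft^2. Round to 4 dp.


v_fps = 1130/60 = 18.8333 ft/s
dp = 0.0244*(77/1.79)*0.075*18.8333^2/(2*32.174) = 0.4339 lbf/ft^2

0.4339 lbf/ft^2


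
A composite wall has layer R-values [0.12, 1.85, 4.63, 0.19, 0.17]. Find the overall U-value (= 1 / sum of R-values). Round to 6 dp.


R_total = 0.12 + 1.85 + 4.63 + 0.19 + 0.17 = 6.96
U = 1/6.96 = 0.143678

0.143678


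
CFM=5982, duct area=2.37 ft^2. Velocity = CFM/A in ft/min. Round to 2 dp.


V = 5982 / 2.37 = 2524.05 ft/min

2524.05 ft/min


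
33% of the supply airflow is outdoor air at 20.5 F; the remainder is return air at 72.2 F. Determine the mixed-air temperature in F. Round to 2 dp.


T_mix = 0.33*20.5 + 0.67*72.2 = 55.14 F

55.14 F


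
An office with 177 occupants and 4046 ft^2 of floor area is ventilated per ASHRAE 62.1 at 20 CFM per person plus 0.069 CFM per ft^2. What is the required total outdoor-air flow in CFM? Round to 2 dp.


Total = 177*20 + 4046*0.069 = 3819.17 CFM

3819.17 CFM


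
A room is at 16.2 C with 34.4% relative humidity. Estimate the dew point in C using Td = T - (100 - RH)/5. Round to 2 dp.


Td = 16.2 - (100-34.4)/5 = 3.08 C

3.08 C


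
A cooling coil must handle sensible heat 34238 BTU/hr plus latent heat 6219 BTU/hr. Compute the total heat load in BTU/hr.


Qt = 34238 + 6219 = 40457 BTU/hr

40457 BTU/hr


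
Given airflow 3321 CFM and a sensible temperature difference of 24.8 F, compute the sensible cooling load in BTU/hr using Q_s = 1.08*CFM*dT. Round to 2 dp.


Q = 1.08 * 3321 * 24.8 = 88949.66 BTU/hr

88949.66 BTU/hr


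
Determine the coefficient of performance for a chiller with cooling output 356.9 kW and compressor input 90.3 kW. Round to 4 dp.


COP = 356.9 / 90.3 = 3.9524

3.9524


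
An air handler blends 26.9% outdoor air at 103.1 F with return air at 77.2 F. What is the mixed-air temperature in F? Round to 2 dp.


T_mix = 77.2 + (26.9/100)*(103.1-77.2) = 84.17 F

84.17 F


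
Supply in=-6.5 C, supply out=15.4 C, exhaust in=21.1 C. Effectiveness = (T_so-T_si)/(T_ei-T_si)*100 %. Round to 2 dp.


eff = (15.4-(-6.5))/(21.1-(-6.5))*100 = 79.35 %

79.35 %


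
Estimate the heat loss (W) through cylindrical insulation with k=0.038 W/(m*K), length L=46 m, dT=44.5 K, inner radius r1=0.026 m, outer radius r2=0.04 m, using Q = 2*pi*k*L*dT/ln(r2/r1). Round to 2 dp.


Q = 2*pi*0.038*46*44.5/ln(0.04/0.026) = 1134.55 W

1134.55 W


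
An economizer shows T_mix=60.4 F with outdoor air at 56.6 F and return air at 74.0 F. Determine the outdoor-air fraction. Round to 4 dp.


frac = (60.4 - 74.0) / (56.6 - 74.0) = 0.7816

0.7816


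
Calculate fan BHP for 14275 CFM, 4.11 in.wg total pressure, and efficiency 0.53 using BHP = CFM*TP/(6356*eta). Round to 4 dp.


BHP = 14275 * 4.11 / (6356 * 0.53) = 17.4164 hp

17.4164 hp


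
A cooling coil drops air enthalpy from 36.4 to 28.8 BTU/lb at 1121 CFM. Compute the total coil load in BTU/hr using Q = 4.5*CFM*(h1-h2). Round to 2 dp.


Q = 4.5 * 1121 * (36.4 - 28.8) = 38338.20 BTU/hr

38338.20 BTU/hr


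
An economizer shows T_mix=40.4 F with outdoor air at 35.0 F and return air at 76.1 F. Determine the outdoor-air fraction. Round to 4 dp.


frac = (40.4 - 76.1) / (35.0 - 76.1) = 0.8686

0.8686


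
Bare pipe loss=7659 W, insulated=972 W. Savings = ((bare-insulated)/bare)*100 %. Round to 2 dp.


Savings = ((7659-972)/7659)*100 = 87.31 %

87.31 %


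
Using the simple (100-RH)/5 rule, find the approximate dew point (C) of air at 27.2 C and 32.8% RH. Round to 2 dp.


Td = 27.2 - (100-32.8)/5 = 13.76 C

13.76 C


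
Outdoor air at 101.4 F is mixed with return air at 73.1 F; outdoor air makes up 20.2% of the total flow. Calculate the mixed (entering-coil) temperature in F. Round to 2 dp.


T_mix = 73.1 + (20.2/100)*(101.4-73.1) = 78.82 F

78.82 F


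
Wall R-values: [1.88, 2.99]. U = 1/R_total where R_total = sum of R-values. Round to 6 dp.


R_total = 1.88 + 2.99 = 4.87
U = 1/4.87 = 0.205339

0.205339


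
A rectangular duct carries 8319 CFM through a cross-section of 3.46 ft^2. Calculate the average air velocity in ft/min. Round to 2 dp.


V = 8319 / 3.46 = 2404.34 ft/min

2404.34 ft/min


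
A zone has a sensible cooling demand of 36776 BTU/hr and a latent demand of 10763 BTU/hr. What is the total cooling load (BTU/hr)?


Qt = 36776 + 10763 = 47539 BTU/hr

47539 BTU/hr


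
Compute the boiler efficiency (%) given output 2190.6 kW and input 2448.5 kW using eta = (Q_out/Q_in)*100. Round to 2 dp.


eta = (2190.6/2448.5)*100 = 89.47 %

89.47 %


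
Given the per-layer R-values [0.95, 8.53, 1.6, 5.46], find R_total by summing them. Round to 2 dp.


R_total = 0.95 + 8.53 + 1.6 + 5.46 = 16.54

16.54


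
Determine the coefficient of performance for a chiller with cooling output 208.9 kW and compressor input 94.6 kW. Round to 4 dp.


COP = 208.9 / 94.6 = 2.2082

2.2082


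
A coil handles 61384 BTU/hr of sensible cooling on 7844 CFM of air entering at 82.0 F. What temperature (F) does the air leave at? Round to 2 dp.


dT = 61384/(1.08*7844) = 7.2459
T_leave = 82.0 - 7.2459 = 74.75 F

74.75 F


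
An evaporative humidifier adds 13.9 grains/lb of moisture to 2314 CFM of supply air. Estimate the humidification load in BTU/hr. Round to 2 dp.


Q = 0.68 * 2314 * 13.9 = 21871.93 BTU/hr

21871.93 BTU/hr


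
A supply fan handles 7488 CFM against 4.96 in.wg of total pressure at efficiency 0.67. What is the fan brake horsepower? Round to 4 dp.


BHP = 7488 * 4.96 / (6356 * 0.67) = 8.7215 hp

8.7215 hp


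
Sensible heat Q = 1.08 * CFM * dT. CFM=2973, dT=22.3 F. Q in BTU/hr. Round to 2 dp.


Q = 1.08 * 2973 * 22.3 = 71601.73 BTU/hr

71601.73 BTU/hr


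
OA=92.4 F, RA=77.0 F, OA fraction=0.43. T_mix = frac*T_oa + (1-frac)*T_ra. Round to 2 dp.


T_mix = 0.43*92.4 + 0.57*77.0 = 83.62 F

83.62 F


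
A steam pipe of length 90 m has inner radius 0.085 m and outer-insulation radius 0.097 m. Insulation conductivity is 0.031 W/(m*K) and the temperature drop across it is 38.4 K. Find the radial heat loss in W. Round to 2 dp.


Q = 2*pi*0.031*90*38.4/ln(0.097/0.085) = 5097.36 W

5097.36 W


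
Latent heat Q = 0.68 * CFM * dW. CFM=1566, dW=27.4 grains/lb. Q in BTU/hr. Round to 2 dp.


Q = 0.68 * 1566 * 27.4 = 29177.71 BTU/hr

29177.71 BTU/hr


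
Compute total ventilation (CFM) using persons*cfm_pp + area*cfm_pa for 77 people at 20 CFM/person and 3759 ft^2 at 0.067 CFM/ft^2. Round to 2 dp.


Total = 77*20 + 3759*0.067 = 1791.85 CFM

1791.85 CFM


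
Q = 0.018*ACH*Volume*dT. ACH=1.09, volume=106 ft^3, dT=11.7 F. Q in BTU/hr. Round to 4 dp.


Q = 0.018 * 1.09 * 106 * 11.7 = 24.3327 BTU/hr

24.3327 BTU/hr


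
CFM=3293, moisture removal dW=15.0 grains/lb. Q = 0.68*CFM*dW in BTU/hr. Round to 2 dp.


Q = 0.68 * 3293 * 15.0 = 33588.60 BTU/hr

33588.60 BTU/hr


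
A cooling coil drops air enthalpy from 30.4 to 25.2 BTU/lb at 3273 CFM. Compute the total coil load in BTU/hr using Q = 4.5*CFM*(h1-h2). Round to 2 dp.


Q = 4.5 * 3273 * (30.4 - 25.2) = 76588.20 BTU/hr

76588.20 BTU/hr


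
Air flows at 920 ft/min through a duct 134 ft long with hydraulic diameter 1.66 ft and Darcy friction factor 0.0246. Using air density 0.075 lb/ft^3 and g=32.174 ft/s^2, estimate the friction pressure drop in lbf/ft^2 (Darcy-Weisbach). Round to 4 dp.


v_fps = 920/60 = 15.3333 ft/s
dp = 0.0246*(134/1.66)*0.075*15.3333^2/(2*32.174) = 0.5442 lbf/ft^2

0.5442 lbf/ft^2


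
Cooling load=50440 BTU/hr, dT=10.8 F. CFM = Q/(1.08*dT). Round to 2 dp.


CFM = 50440 / (1.08 * 10.8) = 4324.42

4324.42 CFM


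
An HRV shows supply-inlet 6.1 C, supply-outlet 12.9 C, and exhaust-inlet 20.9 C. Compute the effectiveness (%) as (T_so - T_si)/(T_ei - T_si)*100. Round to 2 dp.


eff = (12.9-6.1)/(20.9-6.1)*100 = 45.95 %

45.95 %


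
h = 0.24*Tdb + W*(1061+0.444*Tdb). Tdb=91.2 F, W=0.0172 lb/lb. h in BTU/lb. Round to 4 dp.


h = 0.24*91.2 + 0.0172*(1061+0.444*91.2) = 40.8337 BTU/lb

40.8337 BTU/lb


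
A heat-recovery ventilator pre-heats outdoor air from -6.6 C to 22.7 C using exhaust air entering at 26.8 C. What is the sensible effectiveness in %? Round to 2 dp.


eff = (22.7-(-6.6))/(26.8-(-6.6))*100 = 87.72 %

87.72 %


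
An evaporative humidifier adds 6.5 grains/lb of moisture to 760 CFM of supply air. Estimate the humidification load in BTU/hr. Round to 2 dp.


Q = 0.68 * 760 * 6.5 = 3359.20 BTU/hr

3359.20 BTU/hr


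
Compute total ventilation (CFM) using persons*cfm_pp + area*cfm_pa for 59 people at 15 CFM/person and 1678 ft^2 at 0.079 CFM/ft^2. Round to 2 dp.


Total = 59*15 + 1678*0.079 = 1017.56 CFM

1017.56 CFM


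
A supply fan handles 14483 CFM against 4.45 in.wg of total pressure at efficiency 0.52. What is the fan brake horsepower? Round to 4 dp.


BHP = 14483 * 4.45 / (6356 * 0.52) = 19.4999 hp

19.4999 hp


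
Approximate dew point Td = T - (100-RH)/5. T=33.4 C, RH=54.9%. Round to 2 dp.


Td = 33.4 - (100-54.9)/5 = 24.38 C

24.38 C


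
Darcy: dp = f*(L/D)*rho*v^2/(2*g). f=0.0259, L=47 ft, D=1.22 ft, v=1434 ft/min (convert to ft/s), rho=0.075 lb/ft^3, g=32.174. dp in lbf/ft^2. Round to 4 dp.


v_fps = 1434/60 = 23.9 ft/s
dp = 0.0259*(47/1.22)*0.075*23.9^2/(2*32.174) = 0.6643 lbf/ft^2

0.6643 lbf/ft^2


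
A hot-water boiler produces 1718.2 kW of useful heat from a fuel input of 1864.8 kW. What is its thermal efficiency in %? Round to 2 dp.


eta = (1718.2/1864.8)*100 = 92.14 %

92.14 %


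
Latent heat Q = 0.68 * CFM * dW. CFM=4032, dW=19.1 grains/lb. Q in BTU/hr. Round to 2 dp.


Q = 0.68 * 4032 * 19.1 = 52367.62 BTU/hr

52367.62 BTU/hr


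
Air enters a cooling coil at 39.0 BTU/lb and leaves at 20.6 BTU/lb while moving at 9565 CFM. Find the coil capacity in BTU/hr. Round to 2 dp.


Q = 4.5 * 9565 * (39.0 - 20.6) = 791982.00 BTU/hr

791982.00 BTU/hr


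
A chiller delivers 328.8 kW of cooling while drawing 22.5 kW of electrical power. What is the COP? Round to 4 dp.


COP = 328.8 / 22.5 = 14.6133

14.6133


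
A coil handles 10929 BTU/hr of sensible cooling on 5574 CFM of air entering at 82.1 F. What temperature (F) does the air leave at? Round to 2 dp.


dT = 10929/(1.08*5574) = 1.8155
T_leave = 82.1 - 1.8155 = 80.28 F

80.28 F


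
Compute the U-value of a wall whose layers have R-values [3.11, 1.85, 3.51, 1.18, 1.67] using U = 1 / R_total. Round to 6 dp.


R_total = 3.11 + 1.85 + 3.51 + 1.18 + 1.67 = 11.32
U = 1/11.32 = 0.088339

0.088339


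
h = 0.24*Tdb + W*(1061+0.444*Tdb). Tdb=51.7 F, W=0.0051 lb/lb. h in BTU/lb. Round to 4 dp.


h = 0.24*51.7 + 0.0051*(1061+0.444*51.7) = 17.9362 BTU/lb

17.9362 BTU/lb


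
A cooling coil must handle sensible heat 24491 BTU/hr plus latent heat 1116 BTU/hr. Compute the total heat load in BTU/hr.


Qt = 24491 + 1116 = 25607 BTU/hr

25607 BTU/hr


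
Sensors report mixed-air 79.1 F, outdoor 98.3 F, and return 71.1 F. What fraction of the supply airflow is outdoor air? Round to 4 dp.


frac = (79.1 - 71.1) / (98.3 - 71.1) = 0.2941

0.2941


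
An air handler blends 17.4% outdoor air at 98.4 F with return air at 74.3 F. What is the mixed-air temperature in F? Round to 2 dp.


T_mix = 74.3 + (17.4/100)*(98.4-74.3) = 78.49 F

78.49 F


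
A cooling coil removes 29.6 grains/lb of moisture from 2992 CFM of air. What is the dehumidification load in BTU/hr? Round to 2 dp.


Q = 0.68 * 2992 * 29.6 = 60222.98 BTU/hr

60222.98 BTU/hr


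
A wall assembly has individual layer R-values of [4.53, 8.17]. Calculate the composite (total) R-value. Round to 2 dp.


R_total = 4.53 + 8.17 = 12.70

12.70


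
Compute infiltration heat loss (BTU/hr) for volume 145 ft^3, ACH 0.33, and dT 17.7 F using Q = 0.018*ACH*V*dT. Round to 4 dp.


Q = 0.018 * 0.33 * 145 * 17.7 = 15.2450 BTU/hr

15.2450 BTU/hr


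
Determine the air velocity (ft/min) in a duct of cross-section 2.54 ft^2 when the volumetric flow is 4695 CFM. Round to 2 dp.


V = 4695 / 2.54 = 1848.43 ft/min

1848.43 ft/min


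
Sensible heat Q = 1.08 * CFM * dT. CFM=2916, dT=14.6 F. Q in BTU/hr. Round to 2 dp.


Q = 1.08 * 2916 * 14.6 = 45979.49 BTU/hr

45979.49 BTU/hr


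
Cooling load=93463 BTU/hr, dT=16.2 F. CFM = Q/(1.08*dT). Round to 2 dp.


CFM = 93463 / (1.08 * 16.2) = 5341.96

5341.96 CFM


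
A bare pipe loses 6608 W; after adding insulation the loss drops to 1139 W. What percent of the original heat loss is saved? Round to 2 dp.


Savings = ((6608-1139)/6608)*100 = 82.76 %

82.76 %


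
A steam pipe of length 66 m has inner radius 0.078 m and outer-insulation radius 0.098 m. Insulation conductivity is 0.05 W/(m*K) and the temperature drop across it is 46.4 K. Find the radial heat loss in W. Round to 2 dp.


Q = 2*pi*0.05*66*46.4/ln(0.098/0.078) = 4214.87 W

4214.87 W


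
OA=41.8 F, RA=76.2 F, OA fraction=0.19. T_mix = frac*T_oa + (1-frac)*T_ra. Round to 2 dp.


T_mix = 0.19*41.8 + 0.81*76.2 = 69.66 F

69.66 F


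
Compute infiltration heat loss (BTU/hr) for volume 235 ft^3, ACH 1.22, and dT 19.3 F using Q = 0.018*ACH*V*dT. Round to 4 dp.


Q = 0.018 * 1.22 * 235 * 19.3 = 99.5996 BTU/hr

99.5996 BTU/hr


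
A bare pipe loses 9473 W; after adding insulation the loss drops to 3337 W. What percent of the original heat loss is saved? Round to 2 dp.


Savings = ((9473-3337)/9473)*100 = 64.77 %

64.77 %


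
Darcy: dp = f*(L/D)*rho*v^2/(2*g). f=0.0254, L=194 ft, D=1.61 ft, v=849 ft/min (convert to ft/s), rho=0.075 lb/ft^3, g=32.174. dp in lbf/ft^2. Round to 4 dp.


v_fps = 849/60 = 14.15 ft/s
dp = 0.0254*(194/1.61)*0.075*14.15^2/(2*32.174) = 0.7142 lbf/ft^2

0.7142 lbf/ft^2


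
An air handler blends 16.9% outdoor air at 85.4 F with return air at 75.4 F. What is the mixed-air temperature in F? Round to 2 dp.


T_mix = 75.4 + (16.9/100)*(85.4-75.4) = 77.09 F

77.09 F


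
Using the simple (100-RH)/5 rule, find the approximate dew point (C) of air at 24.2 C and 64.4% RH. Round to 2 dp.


Td = 24.2 - (100-64.4)/5 = 17.08 C

17.08 C


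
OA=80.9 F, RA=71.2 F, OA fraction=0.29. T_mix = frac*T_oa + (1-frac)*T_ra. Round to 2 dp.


T_mix = 0.29*80.9 + 0.71*71.2 = 74.01 F

74.01 F


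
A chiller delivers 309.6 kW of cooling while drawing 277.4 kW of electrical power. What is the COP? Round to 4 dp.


COP = 309.6 / 277.4 = 1.1161

1.1161


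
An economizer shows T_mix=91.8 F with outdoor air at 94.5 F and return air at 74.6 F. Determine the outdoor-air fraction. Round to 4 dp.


frac = (91.8 - 74.6) / (94.5 - 74.6) = 0.8643

0.8643


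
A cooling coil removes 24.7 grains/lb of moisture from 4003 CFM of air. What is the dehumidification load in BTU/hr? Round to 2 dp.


Q = 0.68 * 4003 * 24.7 = 67234.39 BTU/hr

67234.39 BTU/hr


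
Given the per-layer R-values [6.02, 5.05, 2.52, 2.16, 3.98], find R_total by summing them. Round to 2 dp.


R_total = 6.02 + 5.05 + 2.52 + 2.16 + 3.98 = 19.73

19.73


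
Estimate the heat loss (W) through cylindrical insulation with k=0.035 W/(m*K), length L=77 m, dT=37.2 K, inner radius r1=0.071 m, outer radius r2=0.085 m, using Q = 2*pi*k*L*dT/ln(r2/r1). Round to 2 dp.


Q = 2*pi*0.035*77*37.2/ln(0.085/0.071) = 3500.08 W

3500.08 W


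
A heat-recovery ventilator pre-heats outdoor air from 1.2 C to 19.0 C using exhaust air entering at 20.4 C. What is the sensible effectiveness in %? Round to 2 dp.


eff = (19.0-1.2)/(20.4-1.2)*100 = 92.71 %

92.71 %


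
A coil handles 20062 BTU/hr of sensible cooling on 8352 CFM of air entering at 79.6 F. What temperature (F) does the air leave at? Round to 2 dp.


dT = 20062/(1.08*8352) = 2.2241
T_leave = 79.6 - 2.2241 = 77.38 F

77.38 F


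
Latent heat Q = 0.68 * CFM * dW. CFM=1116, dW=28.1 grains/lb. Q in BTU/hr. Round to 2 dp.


Q = 0.68 * 1116 * 28.1 = 21324.53 BTU/hr

21324.53 BTU/hr


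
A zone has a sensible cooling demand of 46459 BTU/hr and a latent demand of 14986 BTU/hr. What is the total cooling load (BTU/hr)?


Qt = 46459 + 14986 = 61445 BTU/hr

61445 BTU/hr


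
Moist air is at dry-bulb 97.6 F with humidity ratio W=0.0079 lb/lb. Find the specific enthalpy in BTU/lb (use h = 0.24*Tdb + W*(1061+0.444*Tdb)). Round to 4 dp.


h = 0.24*97.6 + 0.0079*(1061+0.444*97.6) = 32.1482 BTU/lb

32.1482 BTU/lb


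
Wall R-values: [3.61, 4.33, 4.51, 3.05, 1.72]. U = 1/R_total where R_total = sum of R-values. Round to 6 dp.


R_total = 3.61 + 4.33 + 4.51 + 3.05 + 1.72 = 17.22
U = 1/17.22 = 0.058072

0.058072


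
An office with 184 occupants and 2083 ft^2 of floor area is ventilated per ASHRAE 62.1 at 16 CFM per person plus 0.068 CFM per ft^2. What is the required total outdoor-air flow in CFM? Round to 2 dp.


Total = 184*16 + 2083*0.068 = 3085.64 CFM

3085.64 CFM


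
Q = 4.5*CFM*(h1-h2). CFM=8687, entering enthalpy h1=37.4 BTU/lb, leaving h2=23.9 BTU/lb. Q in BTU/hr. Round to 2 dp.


Q = 4.5 * 8687 * (37.4 - 23.9) = 527735.25 BTU/hr

527735.25 BTU/hr


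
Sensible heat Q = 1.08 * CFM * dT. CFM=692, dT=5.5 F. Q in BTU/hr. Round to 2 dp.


Q = 1.08 * 692 * 5.5 = 4110.48 BTU/hr

4110.48 BTU/hr


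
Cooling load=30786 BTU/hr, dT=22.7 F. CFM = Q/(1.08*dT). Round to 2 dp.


CFM = 30786 / (1.08 * 22.7) = 1255.75

1255.75 CFM


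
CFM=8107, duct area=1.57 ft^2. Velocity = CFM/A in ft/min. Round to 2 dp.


V = 8107 / 1.57 = 5163.69 ft/min

5163.69 ft/min


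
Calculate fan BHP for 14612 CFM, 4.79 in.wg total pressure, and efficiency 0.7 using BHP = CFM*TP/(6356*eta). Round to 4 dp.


BHP = 14612 * 4.79 / (6356 * 0.7) = 15.7313 hp

15.7313 hp


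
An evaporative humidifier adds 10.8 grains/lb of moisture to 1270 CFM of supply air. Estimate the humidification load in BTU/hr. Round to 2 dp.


Q = 0.68 * 1270 * 10.8 = 9326.88 BTU/hr

9326.88 BTU/hr


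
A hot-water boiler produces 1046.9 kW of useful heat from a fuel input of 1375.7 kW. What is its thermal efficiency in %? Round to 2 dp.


eta = (1046.9/1375.7)*100 = 76.10 %

76.10 %


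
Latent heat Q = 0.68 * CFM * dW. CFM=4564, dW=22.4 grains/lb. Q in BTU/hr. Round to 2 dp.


Q = 0.68 * 4564 * 22.4 = 69518.85 BTU/hr

69518.85 BTU/hr


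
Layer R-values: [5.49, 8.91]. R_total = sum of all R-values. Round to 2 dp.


R_total = 5.49 + 8.91 = 14.40

14.40


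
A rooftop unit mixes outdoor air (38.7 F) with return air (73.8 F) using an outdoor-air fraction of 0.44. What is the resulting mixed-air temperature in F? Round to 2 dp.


T_mix = 0.44*38.7 + 0.56*73.8 = 58.36 F

58.36 F


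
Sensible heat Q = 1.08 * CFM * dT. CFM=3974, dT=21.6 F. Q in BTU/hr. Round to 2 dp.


Q = 1.08 * 3974 * 21.6 = 92705.47 BTU/hr

92705.47 BTU/hr


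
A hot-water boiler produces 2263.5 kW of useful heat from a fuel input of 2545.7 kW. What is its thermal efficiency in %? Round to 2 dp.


eta = (2263.5/2545.7)*100 = 88.91 %

88.91 %


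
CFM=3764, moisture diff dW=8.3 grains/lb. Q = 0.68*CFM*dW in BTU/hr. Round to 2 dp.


Q = 0.68 * 3764 * 8.3 = 21244.02 BTU/hr

21244.02 BTU/hr


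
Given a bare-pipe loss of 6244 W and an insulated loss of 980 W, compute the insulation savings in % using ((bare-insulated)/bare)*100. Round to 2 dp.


Savings = ((6244-980)/6244)*100 = 84.30 %

84.30 %


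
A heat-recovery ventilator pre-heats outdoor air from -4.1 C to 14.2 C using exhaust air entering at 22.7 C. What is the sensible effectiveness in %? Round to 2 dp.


eff = (14.2-(-4.1))/(22.7-(-4.1))*100 = 68.28 %

68.28 %


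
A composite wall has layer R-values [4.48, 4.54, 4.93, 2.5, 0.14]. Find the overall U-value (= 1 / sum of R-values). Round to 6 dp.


R_total = 4.48 + 4.54 + 4.93 + 2.5 + 0.14 = 16.59
U = 1/16.59 = 0.060277

0.060277


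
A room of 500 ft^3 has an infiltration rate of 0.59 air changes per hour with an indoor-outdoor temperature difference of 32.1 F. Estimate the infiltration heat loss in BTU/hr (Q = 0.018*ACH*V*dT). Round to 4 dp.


Q = 0.018 * 0.59 * 500 * 32.1 = 170.4510 BTU/hr

170.4510 BTU/hr


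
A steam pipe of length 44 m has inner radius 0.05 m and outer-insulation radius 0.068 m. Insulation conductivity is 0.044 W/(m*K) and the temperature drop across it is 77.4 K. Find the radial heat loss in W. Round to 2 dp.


Q = 2*pi*0.044*44*77.4/ln(0.068/0.05) = 3061.98 W

3061.98 W


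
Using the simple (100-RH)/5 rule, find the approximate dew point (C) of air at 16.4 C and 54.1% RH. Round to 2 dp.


Td = 16.4 - (100-54.1)/5 = 7.22 C

7.22 C


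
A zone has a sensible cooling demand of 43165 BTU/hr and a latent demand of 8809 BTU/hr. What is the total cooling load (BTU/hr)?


Qt = 43165 + 8809 = 51974 BTU/hr

51974 BTU/hr


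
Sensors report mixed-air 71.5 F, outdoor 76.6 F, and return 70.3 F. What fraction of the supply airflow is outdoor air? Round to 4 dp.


frac = (71.5 - 70.3) / (76.6 - 70.3) = 0.1905

0.1905


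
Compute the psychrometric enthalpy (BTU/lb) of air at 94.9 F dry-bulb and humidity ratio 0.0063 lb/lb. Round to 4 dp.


h = 0.24*94.9 + 0.0063*(1061+0.444*94.9) = 29.7258 BTU/lb

29.7258 BTU/lb


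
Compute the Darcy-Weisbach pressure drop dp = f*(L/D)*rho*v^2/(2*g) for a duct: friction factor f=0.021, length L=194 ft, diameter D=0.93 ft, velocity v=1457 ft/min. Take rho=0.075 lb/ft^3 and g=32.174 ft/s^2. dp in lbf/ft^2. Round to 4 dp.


v_fps = 1457/60 = 24.2833 ft/s
dp = 0.021*(194/0.93)*0.075*24.2833^2/(2*32.174) = 3.0108 lbf/ft^2

3.0108 lbf/ft^2


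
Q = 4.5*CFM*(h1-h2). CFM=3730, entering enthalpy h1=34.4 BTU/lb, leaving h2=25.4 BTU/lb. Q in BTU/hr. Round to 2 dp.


Q = 4.5 * 3730 * (34.4 - 25.4) = 151065.00 BTU/hr

151065.00 BTU/hr


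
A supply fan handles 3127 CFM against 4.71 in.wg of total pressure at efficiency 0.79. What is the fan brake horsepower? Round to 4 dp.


BHP = 3127 * 4.71 / (6356 * 0.79) = 2.9332 hp

2.9332 hp


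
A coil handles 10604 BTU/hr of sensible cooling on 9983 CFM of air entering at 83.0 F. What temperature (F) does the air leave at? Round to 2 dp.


dT = 10604/(1.08*9983) = 0.9835
T_leave = 83.0 - 0.9835 = 82.02 F

82.02 F


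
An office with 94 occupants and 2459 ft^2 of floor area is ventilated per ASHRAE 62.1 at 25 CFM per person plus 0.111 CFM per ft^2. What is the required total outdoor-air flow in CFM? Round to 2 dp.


Total = 94*25 + 2459*0.111 = 2622.95 CFM

2622.95 CFM


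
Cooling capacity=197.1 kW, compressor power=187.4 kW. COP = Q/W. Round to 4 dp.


COP = 197.1 / 187.4 = 1.0518

1.0518


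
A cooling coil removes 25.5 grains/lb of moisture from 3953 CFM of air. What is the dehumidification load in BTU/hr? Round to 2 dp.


Q = 0.68 * 3953 * 25.5 = 68545.02 BTU/hr

68545.02 BTU/hr


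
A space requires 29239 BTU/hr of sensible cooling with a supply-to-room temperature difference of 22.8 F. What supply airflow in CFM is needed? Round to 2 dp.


CFM = 29239 / (1.08 * 22.8) = 1187.42

1187.42 CFM


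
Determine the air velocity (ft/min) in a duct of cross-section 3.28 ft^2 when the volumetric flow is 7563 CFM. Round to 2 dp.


V = 7563 / 3.28 = 2305.79 ft/min

2305.79 ft/min


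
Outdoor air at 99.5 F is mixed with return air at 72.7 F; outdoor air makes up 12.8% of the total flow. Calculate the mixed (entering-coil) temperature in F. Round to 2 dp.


T_mix = 72.7 + (12.8/100)*(99.5-72.7) = 76.13 F

76.13 F


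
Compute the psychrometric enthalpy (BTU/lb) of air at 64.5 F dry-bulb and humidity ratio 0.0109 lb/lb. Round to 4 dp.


h = 0.24*64.5 + 0.0109*(1061+0.444*64.5) = 27.3571 BTU/lb

27.3571 BTU/lb


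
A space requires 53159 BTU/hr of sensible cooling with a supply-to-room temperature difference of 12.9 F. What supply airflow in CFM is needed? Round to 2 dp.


CFM = 53159 / (1.08 * 12.9) = 3815.60

3815.60 CFM


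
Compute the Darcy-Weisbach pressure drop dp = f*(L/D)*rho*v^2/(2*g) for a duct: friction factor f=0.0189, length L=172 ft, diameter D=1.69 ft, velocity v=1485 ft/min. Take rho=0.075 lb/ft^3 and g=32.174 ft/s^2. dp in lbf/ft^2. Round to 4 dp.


v_fps = 1485/60 = 24.75 ft/s
dp = 0.0189*(172/1.69)*0.075*24.75^2/(2*32.174) = 1.3733 lbf/ft^2

1.3733 lbf/ft^2


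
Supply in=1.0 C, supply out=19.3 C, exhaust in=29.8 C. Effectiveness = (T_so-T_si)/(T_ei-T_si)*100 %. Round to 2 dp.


eff = (19.3-1.0)/(29.8-1.0)*100 = 63.54 %

63.54 %


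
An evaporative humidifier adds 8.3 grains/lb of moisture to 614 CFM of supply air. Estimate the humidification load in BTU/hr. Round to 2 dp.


Q = 0.68 * 614 * 8.3 = 3465.42 BTU/hr

3465.42 BTU/hr


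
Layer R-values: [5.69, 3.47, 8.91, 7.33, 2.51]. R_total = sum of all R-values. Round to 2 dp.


R_total = 5.69 + 3.47 + 8.91 + 7.33 + 2.51 = 27.91

27.91


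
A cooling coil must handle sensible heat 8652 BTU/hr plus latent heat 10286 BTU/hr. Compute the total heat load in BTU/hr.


Qt = 8652 + 10286 = 18938 BTU/hr

18938 BTU/hr


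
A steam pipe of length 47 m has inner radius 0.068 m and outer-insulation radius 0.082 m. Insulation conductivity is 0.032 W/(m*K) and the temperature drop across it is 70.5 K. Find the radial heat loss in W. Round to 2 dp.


Q = 2*pi*0.032*47*70.5/ln(0.082/0.068) = 3558.64 W

3558.64 W


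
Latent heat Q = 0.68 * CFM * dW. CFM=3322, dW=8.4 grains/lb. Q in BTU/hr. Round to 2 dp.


Q = 0.68 * 3322 * 8.4 = 18975.26 BTU/hr

18975.26 BTU/hr


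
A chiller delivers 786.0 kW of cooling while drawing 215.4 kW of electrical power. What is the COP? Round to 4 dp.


COP = 786.0 / 215.4 = 3.6490

3.6490


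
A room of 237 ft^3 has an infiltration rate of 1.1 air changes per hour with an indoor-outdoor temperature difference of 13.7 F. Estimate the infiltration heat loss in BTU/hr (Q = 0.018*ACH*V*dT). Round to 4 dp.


Q = 0.018 * 1.1 * 237 * 13.7 = 64.2886 BTU/hr

64.2886 BTU/hr


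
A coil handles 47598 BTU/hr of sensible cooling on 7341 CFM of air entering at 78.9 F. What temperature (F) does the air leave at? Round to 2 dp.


dT = 47598/(1.08*7341) = 6.0036
T_leave = 78.9 - 6.0036 = 72.90 F

72.90 F


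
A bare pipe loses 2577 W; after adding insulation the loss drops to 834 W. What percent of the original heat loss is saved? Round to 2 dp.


Savings = ((2577-834)/2577)*100 = 67.64 %

67.64 %


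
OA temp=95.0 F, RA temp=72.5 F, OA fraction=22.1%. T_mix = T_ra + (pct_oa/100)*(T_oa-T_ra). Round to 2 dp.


T_mix = 72.5 + (22.1/100)*(95.0-72.5) = 77.47 F

77.47 F


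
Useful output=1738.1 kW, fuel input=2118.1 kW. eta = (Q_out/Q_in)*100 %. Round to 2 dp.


eta = (1738.1/2118.1)*100 = 82.06 %

82.06 %


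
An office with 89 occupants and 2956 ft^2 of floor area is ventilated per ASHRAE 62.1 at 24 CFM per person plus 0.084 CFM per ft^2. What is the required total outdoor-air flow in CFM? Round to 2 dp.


Total = 89*24 + 2956*0.084 = 2384.30 CFM

2384.30 CFM


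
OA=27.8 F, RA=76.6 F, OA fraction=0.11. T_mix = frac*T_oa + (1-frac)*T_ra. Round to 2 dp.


T_mix = 0.11*27.8 + 0.89*76.6 = 71.23 F

71.23 F


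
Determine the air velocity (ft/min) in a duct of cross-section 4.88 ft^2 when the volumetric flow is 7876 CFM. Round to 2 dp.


V = 7876 / 4.88 = 1613.93 ft/min

1613.93 ft/min


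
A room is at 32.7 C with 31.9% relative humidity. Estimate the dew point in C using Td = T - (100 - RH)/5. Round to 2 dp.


Td = 32.7 - (100-31.9)/5 = 19.08 C

19.08 C


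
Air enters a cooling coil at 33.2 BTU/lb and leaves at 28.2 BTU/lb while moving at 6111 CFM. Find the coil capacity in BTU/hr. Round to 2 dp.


Q = 4.5 * 6111 * (33.2 - 28.2) = 137497.50 BTU/hr

137497.50 BTU/hr


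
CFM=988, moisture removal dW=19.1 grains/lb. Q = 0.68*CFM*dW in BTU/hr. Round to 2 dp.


Q = 0.68 * 988 * 19.1 = 12832.14 BTU/hr

12832.14 BTU/hr


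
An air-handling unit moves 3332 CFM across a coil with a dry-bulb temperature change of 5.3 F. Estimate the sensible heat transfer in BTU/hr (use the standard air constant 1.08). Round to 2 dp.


Q = 1.08 * 3332 * 5.3 = 19072.37 BTU/hr

19072.37 BTU/hr


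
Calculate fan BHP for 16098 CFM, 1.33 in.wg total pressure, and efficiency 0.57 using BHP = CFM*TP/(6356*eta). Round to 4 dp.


BHP = 16098 * 1.33 / (6356 * 0.57) = 5.9097 hp

5.9097 hp


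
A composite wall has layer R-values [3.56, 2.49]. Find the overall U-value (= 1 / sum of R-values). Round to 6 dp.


R_total = 3.56 + 2.49 = 6.05
U = 1/6.05 = 0.165289

0.165289


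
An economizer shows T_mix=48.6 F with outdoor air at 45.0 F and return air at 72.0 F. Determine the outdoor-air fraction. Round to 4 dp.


frac = (48.6 - 72.0) / (45.0 - 72.0) = 0.8667

0.8667


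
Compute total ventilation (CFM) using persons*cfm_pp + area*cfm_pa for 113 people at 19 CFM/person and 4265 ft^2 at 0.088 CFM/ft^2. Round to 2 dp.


Total = 113*19 + 4265*0.088 = 2522.32 CFM

2522.32 CFM


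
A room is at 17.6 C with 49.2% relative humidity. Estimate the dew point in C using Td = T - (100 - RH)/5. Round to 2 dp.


Td = 17.6 - (100-49.2)/5 = 7.44 C

7.44 C


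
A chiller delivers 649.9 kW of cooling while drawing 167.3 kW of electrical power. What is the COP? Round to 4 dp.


COP = 649.9 / 167.3 = 3.8846

3.8846


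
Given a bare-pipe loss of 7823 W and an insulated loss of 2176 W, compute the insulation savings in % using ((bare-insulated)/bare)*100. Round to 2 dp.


Savings = ((7823-2176)/7823)*100 = 72.18 %

72.18 %


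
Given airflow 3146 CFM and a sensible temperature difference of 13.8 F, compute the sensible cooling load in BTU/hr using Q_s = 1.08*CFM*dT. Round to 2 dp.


Q = 1.08 * 3146 * 13.8 = 46887.98 BTU/hr

46887.98 BTU/hr


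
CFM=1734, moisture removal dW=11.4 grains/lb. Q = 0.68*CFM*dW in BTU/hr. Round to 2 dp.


Q = 0.68 * 1734 * 11.4 = 13441.97 BTU/hr

13441.97 BTU/hr


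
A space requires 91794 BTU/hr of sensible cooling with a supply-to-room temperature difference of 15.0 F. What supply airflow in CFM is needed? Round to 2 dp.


CFM = 91794 / (1.08 * 15.0) = 5666.30

5666.30 CFM


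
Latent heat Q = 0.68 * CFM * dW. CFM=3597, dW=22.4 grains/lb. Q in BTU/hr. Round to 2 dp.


Q = 0.68 * 3597 * 22.4 = 54789.50 BTU/hr

54789.50 BTU/hr


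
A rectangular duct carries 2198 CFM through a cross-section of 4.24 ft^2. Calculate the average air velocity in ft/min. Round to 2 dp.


V = 2198 / 4.24 = 518.40 ft/min

518.40 ft/min


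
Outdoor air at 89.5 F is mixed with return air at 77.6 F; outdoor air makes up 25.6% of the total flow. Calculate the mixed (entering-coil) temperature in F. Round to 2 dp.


T_mix = 77.6 + (25.6/100)*(89.5-77.6) = 80.65 F

80.65 F


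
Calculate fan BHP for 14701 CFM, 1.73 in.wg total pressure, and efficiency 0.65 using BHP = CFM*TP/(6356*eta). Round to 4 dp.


BHP = 14701 * 1.73 / (6356 * 0.65) = 6.1560 hp

6.1560 hp


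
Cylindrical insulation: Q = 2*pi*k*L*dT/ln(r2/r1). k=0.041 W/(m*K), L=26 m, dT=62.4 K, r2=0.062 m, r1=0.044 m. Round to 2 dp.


Q = 2*pi*0.041*26*62.4/ln(0.062/0.044) = 1218.70 W

1218.70 W


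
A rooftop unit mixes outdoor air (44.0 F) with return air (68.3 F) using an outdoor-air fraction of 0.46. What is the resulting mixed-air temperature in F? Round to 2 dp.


T_mix = 0.46*44.0 + 0.54*68.3 = 57.12 F

57.12 F


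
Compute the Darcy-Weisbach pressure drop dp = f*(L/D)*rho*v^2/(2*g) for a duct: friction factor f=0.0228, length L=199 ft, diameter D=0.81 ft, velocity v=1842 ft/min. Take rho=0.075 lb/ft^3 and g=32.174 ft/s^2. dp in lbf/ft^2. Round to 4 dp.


v_fps = 1842/60 = 30.7 ft/s
dp = 0.0228*(199/0.81)*0.075*30.7^2/(2*32.174) = 6.1533 lbf/ft^2

6.1533 lbf/ft^2


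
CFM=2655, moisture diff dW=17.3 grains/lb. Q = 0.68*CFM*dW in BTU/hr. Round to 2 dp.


Q = 0.68 * 2655 * 17.3 = 31233.42 BTU/hr

31233.42 BTU/hr


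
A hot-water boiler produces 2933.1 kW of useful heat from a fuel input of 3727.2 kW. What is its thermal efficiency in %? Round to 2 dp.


eta = (2933.1/3727.2)*100 = 78.69 %

78.69 %


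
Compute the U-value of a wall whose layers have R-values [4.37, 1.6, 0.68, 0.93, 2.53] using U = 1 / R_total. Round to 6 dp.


R_total = 4.37 + 1.6 + 0.68 + 0.93 + 2.53 = 10.11
U = 1/10.11 = 0.098912

0.098912


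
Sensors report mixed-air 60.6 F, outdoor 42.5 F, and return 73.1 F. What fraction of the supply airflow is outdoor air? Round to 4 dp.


frac = (60.6 - 73.1) / (42.5 - 73.1) = 0.4085

0.4085


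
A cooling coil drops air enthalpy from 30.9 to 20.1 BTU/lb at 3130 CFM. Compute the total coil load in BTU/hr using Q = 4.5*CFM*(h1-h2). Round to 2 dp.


Q = 4.5 * 3130 * (30.9 - 20.1) = 152118.00 BTU/hr

152118.00 BTU/hr


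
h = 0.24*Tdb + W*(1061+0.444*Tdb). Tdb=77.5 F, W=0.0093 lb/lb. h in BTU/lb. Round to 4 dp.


h = 0.24*77.5 + 0.0093*(1061+0.444*77.5) = 28.7873 BTU/lb

28.7873 BTU/lb


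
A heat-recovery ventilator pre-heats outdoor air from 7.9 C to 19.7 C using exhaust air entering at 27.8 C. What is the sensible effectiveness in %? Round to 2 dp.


eff = (19.7-7.9)/(27.8-7.9)*100 = 59.30 %

59.30 %


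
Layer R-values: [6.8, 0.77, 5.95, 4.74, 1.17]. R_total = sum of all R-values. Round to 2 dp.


R_total = 6.8 + 0.77 + 5.95 + 4.74 + 1.17 = 19.43

19.43


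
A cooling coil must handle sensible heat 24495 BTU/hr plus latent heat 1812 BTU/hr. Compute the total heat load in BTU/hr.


Qt = 24495 + 1812 = 26307 BTU/hr

26307 BTU/hr


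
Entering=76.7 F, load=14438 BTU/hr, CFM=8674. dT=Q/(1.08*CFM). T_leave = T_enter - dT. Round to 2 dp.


dT = 14438/(1.08*8674) = 1.5412
T_leave = 76.7 - 1.5412 = 75.16 F

75.16 F


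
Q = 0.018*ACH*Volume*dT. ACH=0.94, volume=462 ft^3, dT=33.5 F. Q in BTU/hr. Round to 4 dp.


Q = 0.018 * 0.94 * 462 * 33.5 = 261.8708 BTU/hr

261.8708 BTU/hr


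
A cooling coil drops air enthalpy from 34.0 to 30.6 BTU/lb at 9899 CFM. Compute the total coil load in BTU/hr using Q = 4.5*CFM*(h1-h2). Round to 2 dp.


Q = 4.5 * 9899 * (34.0 - 30.6) = 151454.70 BTU/hr

151454.70 BTU/hr


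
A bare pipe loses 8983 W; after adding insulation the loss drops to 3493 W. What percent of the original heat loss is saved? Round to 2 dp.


Savings = ((8983-3493)/8983)*100 = 61.12 %

61.12 %


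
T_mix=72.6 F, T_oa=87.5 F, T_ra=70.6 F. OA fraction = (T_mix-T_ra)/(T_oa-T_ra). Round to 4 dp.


frac = (72.6 - 70.6) / (87.5 - 70.6) = 0.1183

0.1183


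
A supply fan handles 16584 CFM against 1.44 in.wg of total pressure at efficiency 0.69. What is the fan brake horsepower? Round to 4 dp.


BHP = 16584 * 1.44 / (6356 * 0.69) = 5.4453 hp

5.4453 hp


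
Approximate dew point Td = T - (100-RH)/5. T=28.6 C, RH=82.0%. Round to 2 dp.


Td = 28.6 - (100-82.0)/5 = 25.00 C

25.00 C


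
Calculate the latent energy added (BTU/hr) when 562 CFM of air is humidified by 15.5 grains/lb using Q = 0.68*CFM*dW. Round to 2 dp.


Q = 0.68 * 562 * 15.5 = 5923.48 BTU/hr

5923.48 BTU/hr


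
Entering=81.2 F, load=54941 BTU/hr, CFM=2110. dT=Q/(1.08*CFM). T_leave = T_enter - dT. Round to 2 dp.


dT = 54941/(1.08*2110) = 24.1096
T_leave = 81.2 - 24.1096 = 57.09 F

57.09 F


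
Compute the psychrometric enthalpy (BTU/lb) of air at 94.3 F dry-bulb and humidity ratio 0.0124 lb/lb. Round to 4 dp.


h = 0.24*94.3 + 0.0124*(1061+0.444*94.3) = 36.3076 BTU/lb

36.3076 BTU/lb


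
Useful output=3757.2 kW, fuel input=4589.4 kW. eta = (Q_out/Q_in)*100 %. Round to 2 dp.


eta = (3757.2/4589.4)*100 = 81.87 %

81.87 %


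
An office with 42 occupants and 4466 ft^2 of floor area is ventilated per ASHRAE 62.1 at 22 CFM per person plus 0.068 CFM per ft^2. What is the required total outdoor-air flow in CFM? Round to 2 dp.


Total = 42*22 + 4466*0.068 = 1227.69 CFM

1227.69 CFM


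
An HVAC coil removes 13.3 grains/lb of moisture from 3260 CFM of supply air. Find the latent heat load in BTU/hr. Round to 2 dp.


Q = 0.68 * 3260 * 13.3 = 29483.44 BTU/hr

29483.44 BTU/hr


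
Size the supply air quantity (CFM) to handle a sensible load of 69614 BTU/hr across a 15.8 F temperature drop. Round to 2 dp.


CFM = 69614 / (1.08 * 15.8) = 4079.58

4079.58 CFM


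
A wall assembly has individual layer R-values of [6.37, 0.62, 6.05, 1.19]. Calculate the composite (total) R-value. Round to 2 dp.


R_total = 6.37 + 0.62 + 6.05 + 1.19 = 14.23

14.23


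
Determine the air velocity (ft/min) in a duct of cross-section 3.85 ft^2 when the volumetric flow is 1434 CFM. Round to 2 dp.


V = 1434 / 3.85 = 372.47 ft/min

372.47 ft/min


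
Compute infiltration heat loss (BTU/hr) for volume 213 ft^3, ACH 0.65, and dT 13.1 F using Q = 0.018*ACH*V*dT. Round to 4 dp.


Q = 0.018 * 0.65 * 213 * 13.1 = 32.6465 BTU/hr

32.6465 BTU/hr
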